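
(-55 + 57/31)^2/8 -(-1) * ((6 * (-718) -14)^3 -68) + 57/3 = -77584983779929/961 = -80733593943.73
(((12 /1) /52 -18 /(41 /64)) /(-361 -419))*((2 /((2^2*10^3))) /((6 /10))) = 0.00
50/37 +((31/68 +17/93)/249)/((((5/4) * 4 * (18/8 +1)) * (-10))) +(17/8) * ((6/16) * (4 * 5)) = 17.29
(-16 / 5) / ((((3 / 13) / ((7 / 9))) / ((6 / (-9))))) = 2912 / 405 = 7.19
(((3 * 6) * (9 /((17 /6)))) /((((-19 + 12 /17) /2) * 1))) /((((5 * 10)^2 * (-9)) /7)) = 378 /194375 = 0.00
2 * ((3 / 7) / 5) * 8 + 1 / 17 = 851 / 595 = 1.43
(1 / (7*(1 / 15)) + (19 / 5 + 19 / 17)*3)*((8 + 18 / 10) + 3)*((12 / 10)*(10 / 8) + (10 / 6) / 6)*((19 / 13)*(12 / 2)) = 130394112 / 38675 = 3371.53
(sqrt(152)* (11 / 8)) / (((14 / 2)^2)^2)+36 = 11* sqrt(38) / 9604+36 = 36.01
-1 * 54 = -54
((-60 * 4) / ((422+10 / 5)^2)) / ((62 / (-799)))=11985 / 696632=0.02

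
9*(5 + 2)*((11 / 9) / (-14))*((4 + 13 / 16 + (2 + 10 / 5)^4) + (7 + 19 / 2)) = -48807 / 32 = -1525.22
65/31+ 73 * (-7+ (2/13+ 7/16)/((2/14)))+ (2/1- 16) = -220.73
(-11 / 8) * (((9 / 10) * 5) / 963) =-11 / 1712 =-0.01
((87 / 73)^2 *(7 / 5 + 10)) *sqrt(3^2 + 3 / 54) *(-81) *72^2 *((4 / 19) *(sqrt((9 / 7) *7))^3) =-116298831.78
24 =24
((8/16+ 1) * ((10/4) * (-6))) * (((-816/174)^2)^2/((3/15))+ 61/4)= -54757.82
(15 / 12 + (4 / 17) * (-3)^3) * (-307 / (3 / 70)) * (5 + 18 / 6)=14914060 / 51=292432.55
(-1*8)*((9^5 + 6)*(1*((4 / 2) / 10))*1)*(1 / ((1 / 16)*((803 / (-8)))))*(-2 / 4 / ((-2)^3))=755904 / 803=941.35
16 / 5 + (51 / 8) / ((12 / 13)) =1617 / 160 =10.11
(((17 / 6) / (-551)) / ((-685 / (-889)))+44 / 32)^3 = 1904273822141597752327 / 743293330893451584000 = 2.56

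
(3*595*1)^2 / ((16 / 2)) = 3186225 / 8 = 398278.12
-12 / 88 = -3 / 22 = -0.14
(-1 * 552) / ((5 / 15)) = -1656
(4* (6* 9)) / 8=27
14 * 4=56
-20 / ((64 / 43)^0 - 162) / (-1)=-20 / 161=-0.12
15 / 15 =1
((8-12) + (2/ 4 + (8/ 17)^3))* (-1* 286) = 971.19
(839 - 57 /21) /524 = 2927 /1834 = 1.60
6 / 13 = 0.46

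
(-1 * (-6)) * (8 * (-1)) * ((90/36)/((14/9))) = -540/7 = -77.14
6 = 6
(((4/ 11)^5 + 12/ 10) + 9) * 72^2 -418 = 42269253074/ 805255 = 52491.76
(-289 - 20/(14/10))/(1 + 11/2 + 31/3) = -12738/707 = -18.02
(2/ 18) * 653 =653/ 9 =72.56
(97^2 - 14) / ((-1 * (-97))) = 96.86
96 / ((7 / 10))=960 / 7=137.14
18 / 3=6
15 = 15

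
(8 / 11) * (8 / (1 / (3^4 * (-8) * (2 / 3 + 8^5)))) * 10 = -13589821440 / 11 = -1235438312.73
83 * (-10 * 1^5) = -830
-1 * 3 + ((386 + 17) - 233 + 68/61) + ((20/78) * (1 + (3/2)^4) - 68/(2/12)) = -4535911/19032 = -238.33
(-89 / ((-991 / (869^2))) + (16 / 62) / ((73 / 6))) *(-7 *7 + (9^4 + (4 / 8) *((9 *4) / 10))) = 990714841793011 / 2242633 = 441764141.43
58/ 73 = 0.79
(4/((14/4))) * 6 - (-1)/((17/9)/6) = 1194/119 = 10.03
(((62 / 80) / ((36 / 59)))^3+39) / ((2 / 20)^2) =122571821789 / 29859840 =4104.91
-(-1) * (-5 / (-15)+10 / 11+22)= 767 / 33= 23.24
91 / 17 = 5.35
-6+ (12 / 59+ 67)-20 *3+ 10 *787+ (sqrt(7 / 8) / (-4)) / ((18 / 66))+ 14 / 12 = 7871.51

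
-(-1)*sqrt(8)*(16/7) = 32*sqrt(2)/7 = 6.46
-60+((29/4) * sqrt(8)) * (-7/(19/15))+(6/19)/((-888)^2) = -173.32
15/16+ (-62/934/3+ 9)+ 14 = 536087/22416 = 23.92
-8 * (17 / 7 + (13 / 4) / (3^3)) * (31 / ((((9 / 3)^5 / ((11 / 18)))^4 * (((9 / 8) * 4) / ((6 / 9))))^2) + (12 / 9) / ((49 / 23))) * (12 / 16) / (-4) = 360733156975844612344379818856332585 / 150752454446122468126418206415793024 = 2.39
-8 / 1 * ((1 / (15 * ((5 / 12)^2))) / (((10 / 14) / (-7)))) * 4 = 75264 / 625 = 120.42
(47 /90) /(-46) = -47 /4140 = -0.01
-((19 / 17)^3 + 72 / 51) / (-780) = 2759 / 766428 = 0.00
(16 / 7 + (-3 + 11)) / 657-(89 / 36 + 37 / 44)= -166816 / 50589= -3.30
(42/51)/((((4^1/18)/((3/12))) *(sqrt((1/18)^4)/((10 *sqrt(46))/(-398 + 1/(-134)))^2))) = 60213650400/6907850159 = 8.72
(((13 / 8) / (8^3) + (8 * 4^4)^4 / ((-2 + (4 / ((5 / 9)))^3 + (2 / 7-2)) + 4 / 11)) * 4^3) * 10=1733885856537756668515 / 56964192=30438171694557.81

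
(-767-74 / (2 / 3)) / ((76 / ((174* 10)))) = -381930 / 19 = -20101.58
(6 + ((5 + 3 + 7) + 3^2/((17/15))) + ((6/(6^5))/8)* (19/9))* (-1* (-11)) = 505008097/1586304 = 318.36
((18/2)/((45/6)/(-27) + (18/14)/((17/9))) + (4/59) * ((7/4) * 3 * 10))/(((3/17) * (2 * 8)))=934031/101834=9.17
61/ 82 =0.74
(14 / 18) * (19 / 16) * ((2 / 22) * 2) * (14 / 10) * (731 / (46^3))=680561 / 385450560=0.00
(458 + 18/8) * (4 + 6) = 9205/2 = 4602.50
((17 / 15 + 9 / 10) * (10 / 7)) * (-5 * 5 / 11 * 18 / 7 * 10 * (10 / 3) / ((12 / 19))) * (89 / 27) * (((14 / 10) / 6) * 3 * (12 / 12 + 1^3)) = -25787750 / 6237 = -4134.64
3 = 3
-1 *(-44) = 44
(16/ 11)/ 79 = 16/ 869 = 0.02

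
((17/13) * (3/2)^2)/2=153/104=1.47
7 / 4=1.75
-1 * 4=-4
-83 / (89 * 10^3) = -0.00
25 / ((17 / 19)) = 475 / 17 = 27.94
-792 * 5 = -3960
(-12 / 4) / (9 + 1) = -3 / 10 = -0.30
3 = 3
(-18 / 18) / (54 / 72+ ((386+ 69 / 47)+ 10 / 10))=-188 / 73173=-0.00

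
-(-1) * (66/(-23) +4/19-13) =-6843/437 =-15.66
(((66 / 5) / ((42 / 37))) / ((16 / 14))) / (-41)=-407 / 1640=-0.25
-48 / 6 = -8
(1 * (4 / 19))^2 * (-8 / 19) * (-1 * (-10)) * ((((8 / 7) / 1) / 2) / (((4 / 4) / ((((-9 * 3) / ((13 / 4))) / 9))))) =61440 / 624169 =0.10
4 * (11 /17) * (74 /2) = 1628 /17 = 95.76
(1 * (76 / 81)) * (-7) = -6.57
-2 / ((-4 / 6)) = 3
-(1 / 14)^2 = -1 / 196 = -0.01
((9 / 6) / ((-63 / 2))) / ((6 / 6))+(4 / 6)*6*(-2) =-169 / 21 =-8.05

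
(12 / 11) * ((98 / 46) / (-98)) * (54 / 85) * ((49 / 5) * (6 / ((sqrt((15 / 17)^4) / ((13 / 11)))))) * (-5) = 2339064 / 347875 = 6.72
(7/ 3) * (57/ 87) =133/ 87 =1.53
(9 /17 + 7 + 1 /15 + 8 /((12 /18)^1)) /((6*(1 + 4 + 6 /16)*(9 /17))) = 19988 /17415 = 1.15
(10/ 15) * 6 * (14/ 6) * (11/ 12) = 77/ 9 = 8.56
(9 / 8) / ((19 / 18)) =81 / 76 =1.07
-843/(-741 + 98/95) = 80085/70297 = 1.14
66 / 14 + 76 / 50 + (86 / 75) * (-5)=263 / 525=0.50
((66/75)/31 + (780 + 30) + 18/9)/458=314661/177475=1.77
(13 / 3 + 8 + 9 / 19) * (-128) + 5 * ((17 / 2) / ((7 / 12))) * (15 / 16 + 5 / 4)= -674845 / 456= -1479.92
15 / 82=0.18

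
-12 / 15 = -4 / 5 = -0.80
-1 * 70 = -70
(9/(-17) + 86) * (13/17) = 18889/289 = 65.36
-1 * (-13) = 13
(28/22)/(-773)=-14/8503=-0.00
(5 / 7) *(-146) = -730 / 7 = -104.29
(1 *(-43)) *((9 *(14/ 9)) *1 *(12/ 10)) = -3612/ 5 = -722.40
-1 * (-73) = 73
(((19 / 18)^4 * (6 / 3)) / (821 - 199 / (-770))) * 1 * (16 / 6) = 0.01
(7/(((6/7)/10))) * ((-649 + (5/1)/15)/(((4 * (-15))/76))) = 1811726/27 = 67100.96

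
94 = 94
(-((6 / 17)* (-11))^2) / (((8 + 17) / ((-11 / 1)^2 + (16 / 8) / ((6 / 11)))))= -31944 / 425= -75.16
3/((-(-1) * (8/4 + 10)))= 1/4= 0.25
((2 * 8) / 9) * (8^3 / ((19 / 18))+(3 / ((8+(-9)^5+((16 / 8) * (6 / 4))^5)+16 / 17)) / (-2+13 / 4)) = 122824693664 / 142435875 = 862.32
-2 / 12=-1 / 6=-0.17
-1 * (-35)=35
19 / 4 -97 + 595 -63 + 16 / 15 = 26449 / 60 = 440.82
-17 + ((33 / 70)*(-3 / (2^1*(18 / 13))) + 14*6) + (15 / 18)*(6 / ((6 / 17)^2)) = 268703 / 2520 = 106.63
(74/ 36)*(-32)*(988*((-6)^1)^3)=14037504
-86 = -86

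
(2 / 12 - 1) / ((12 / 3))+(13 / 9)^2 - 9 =-4615 / 648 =-7.12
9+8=17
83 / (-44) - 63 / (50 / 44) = -63059 / 1100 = -57.33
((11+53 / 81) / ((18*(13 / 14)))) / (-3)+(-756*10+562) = -198966746 / 28431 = -6998.23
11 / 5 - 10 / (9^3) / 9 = 72121 / 32805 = 2.20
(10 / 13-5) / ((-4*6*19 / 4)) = 55 / 1482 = 0.04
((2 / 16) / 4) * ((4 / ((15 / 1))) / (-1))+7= 839 / 120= 6.99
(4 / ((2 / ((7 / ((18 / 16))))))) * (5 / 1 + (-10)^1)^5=-350000 / 9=-38888.89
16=16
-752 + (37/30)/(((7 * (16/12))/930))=-17615/28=-629.11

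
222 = 222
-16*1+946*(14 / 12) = 3263 / 3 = 1087.67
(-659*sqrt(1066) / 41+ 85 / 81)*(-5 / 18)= -425 / 1458+ 3295*sqrt(1066) / 738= 145.48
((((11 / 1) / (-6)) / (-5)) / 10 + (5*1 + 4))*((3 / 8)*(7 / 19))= 18977 / 15200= 1.25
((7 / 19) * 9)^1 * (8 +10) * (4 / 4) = 1134 / 19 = 59.68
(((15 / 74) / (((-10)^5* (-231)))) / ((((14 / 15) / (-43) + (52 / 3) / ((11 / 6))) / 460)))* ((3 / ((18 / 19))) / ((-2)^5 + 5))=-18791 / 374410814400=-0.00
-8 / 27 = -0.30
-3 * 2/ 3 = -2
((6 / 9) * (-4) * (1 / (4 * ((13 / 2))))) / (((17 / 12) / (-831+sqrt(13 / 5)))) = 13296 / 221 - 16 * sqrt(65) / 1105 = 60.05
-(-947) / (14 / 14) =947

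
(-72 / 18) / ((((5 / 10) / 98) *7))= -112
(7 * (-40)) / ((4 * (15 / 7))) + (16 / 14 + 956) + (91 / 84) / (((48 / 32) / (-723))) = 16897 / 42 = 402.31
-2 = -2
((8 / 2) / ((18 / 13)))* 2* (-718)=-37336 / 9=-4148.44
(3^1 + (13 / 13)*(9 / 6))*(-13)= -117 / 2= -58.50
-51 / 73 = -0.70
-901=-901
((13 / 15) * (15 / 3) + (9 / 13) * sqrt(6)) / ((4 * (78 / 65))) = 15 * sqrt(6) / 104 + 65 / 72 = 1.26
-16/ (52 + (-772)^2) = -4/ 149009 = -0.00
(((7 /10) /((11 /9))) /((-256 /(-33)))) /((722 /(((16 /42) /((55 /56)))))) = 63 /1588400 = 0.00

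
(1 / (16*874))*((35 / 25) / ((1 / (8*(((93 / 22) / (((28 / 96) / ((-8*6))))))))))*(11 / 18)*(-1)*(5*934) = 694896 / 437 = 1590.15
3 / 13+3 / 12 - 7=-6.52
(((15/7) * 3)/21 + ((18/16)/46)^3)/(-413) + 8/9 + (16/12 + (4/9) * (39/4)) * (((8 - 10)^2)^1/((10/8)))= 863269562394859/45383930081280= 19.02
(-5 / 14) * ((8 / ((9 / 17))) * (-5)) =1700 / 63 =26.98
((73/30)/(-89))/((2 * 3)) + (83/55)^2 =22028191/9692100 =2.27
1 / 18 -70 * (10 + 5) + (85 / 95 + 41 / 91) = -32634503 / 31122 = -1048.60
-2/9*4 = -8/9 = -0.89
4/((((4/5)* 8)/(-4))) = -5/2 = -2.50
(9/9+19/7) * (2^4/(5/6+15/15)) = 2496/77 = 32.42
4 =4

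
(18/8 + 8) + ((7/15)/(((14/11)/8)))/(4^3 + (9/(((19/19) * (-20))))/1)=157037/15252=10.30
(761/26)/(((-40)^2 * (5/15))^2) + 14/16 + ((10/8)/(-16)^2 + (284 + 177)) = 30742731849/66560000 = 461.88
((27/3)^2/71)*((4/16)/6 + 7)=8.03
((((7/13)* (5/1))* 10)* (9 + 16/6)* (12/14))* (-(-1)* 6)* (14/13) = 294000/169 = 1739.64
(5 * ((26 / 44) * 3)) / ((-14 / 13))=-2535 / 308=-8.23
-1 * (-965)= 965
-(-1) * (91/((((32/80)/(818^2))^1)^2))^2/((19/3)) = 194531754351708339123042030000/19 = 10238513386932017848581160000.00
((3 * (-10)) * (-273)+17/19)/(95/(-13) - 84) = -2023151/22553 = -89.71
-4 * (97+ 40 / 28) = -2756 / 7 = -393.71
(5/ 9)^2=25/ 81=0.31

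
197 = 197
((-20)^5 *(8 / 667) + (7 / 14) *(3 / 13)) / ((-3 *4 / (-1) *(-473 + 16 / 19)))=12646361981 / 1866900984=6.77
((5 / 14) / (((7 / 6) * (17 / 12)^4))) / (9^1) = 34560 / 4092529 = 0.01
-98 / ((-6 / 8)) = 392 / 3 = 130.67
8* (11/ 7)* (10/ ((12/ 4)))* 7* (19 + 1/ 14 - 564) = -1118920/ 7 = -159845.71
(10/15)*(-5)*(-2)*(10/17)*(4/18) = 400/459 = 0.87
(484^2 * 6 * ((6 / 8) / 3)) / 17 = 351384 / 17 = 20669.65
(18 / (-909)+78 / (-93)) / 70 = -192 / 15655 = -0.01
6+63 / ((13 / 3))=267 / 13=20.54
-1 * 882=-882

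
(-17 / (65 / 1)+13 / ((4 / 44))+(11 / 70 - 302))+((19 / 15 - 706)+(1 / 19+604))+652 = 20344187 / 51870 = 392.21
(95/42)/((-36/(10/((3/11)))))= -5225/2268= -2.30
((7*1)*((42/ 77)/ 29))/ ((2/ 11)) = 0.72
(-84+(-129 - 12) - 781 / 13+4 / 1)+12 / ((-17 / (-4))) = -61494 / 221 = -278.25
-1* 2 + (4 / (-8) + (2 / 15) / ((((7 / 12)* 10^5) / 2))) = -273437 / 109375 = -2.50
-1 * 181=-181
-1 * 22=-22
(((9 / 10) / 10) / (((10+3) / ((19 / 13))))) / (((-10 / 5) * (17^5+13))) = -3 / 841958000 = -0.00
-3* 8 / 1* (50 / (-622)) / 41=600 / 12751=0.05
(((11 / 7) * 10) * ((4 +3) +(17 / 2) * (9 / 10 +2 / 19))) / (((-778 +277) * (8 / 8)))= -0.49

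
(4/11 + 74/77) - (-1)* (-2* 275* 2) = -84598/77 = -1098.68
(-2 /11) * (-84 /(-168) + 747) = -1495 /11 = -135.91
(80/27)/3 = 80/81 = 0.99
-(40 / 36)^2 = -100 / 81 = -1.23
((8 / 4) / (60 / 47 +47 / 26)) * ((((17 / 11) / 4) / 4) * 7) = 72709 / 165836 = 0.44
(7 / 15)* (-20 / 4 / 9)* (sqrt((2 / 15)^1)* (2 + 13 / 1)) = -7* sqrt(30) / 27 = -1.42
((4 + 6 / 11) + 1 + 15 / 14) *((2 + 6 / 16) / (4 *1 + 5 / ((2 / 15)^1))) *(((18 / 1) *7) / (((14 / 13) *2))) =2265237 / 102256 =22.15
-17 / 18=-0.94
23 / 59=0.39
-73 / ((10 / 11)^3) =-97163 / 1000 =-97.16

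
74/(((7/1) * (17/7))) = 74/17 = 4.35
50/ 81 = 0.62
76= 76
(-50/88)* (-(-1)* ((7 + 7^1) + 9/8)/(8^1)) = -275/256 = -1.07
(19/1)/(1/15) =285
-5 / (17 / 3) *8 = -7.06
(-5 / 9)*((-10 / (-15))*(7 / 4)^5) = -84035 / 13824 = -6.08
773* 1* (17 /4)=13141 /4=3285.25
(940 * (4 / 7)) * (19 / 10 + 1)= 10904 / 7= 1557.71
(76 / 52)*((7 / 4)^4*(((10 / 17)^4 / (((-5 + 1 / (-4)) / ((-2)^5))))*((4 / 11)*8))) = 29.10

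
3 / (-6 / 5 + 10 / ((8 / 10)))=30 / 113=0.27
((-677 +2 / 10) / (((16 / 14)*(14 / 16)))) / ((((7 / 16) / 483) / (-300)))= 224156160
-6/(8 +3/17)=-102/139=-0.73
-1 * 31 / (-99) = 31 / 99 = 0.31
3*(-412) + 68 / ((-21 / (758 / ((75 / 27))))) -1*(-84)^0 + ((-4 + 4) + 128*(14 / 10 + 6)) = -205347 / 175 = -1173.41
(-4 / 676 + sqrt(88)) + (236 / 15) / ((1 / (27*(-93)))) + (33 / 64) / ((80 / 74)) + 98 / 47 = -803274321309 / 20334080 + 2*sqrt(22) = -39494.46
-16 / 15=-1.07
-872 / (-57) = 872 / 57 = 15.30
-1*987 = -987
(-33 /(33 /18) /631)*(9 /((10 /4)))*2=-648 /3155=-0.21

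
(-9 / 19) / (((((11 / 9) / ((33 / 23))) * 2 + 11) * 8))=-243 / 52136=-0.00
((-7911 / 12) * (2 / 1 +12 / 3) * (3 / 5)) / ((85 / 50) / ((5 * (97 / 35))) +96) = -2302101 / 93239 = -24.69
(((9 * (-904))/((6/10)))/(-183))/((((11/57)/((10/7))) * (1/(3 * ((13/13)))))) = 7729200/4697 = 1645.56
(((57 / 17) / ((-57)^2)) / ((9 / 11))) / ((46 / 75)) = 275 / 133722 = 0.00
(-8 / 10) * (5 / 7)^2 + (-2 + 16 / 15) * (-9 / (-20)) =-2029 / 2450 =-0.83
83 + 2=85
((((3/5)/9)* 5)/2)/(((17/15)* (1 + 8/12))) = 3/34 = 0.09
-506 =-506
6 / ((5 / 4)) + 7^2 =269 / 5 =53.80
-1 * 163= -163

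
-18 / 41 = -0.44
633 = 633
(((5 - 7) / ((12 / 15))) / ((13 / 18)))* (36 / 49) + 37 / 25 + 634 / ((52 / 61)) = 23653963 / 31850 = 742.67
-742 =-742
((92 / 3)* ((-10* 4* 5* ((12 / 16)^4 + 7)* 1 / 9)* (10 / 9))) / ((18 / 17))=-5232.22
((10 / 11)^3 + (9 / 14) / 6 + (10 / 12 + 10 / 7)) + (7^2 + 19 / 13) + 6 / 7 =79124537 / 1453452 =54.44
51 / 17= 3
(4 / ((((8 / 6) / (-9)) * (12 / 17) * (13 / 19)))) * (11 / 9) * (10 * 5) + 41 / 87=-7726709 / 2262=-3415.87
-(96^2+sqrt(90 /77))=-9216 - 3 * sqrt(770) /77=-9217.08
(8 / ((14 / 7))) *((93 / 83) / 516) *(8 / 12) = 62 / 10707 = 0.01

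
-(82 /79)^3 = -551368 /493039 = -1.12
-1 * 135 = -135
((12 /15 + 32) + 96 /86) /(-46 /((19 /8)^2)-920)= -658103 /18009690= -0.04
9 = 9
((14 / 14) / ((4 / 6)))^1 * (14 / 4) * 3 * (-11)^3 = -83853 / 4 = -20963.25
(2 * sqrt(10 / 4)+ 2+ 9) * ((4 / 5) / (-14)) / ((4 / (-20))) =2 * sqrt(10) / 7+ 22 / 7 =4.05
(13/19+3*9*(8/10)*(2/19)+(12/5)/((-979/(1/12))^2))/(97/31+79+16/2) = 100187755201/3052787935560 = 0.03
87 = 87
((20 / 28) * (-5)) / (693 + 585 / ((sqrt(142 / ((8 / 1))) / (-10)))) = 19525 / 11421369 + 32500 * sqrt(71) / 79949583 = 0.01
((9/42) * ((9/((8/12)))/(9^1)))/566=9/15848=0.00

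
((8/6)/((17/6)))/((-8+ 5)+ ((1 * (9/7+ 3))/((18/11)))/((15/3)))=-42/221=-0.19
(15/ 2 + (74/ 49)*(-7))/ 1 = -3.07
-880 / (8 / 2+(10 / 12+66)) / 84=-88 / 595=-0.15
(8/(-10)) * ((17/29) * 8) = -544/145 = -3.75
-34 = -34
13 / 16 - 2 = -19 / 16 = -1.19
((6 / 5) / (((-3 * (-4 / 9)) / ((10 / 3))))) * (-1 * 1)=-3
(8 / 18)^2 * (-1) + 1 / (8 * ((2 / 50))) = 1897 / 648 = 2.93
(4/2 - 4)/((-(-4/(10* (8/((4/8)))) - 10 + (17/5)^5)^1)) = 50000/11108231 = 0.00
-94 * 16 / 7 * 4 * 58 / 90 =-174464 / 315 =-553.85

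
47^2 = 2209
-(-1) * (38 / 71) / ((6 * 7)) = 0.01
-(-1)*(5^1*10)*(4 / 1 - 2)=100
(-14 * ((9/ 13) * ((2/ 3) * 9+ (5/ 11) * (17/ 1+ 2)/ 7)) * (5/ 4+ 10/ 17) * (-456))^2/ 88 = 2551497471281250/ 65007371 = 39249356.37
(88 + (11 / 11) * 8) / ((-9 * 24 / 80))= -320 / 9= -35.56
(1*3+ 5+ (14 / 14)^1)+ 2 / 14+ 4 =92 / 7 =13.14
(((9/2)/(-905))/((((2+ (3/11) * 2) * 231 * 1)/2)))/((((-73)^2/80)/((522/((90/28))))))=-1392/33759215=-0.00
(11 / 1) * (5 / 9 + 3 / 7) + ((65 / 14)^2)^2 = 164398441 / 345744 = 475.49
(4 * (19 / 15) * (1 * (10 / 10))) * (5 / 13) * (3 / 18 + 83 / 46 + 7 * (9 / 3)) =120460 / 2691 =44.76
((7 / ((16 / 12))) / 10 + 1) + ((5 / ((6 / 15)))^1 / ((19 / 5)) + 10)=11259 / 760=14.81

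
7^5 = 16807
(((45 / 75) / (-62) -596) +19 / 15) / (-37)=16.07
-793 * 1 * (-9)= 7137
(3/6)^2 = 1/4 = 0.25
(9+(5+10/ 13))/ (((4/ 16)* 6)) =128/ 13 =9.85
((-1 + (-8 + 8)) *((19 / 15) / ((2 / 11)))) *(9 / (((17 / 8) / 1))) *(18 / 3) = -15048 / 85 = -177.04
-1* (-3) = 3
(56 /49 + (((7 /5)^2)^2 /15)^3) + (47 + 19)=387364955416657 /5767822265625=67.16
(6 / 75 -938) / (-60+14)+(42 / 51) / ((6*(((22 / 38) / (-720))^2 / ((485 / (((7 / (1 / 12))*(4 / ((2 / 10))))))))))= 72509306268 / 1182775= 61304.40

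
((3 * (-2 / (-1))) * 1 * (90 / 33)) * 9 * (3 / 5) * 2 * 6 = 11664 / 11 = 1060.36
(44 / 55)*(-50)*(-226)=9040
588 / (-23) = -588 / 23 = -25.57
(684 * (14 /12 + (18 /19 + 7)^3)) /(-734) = -62117157 /132487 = -468.85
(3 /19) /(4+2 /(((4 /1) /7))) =2 /95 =0.02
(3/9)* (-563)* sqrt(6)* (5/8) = -2815* sqrt(6)/24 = -287.30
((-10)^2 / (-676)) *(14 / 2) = -175 / 169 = -1.04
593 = 593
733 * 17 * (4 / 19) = 49844 / 19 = 2623.37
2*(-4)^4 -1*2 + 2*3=516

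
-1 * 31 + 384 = 353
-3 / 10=-0.30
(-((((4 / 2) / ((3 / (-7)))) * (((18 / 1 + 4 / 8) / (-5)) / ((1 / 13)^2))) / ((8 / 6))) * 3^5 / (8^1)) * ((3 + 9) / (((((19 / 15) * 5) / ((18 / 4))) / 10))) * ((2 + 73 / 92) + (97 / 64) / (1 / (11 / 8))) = -2604449304639 / 94208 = -27645733.96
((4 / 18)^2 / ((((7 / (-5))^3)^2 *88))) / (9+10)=15625 / 3983359842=0.00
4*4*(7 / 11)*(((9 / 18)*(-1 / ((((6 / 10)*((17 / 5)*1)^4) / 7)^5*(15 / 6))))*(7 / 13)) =-785391807556152343750000 / 141227977149596497580933233149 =-0.00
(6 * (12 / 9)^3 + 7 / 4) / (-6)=-575 / 216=-2.66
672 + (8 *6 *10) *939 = 451392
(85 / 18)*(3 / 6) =85 / 36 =2.36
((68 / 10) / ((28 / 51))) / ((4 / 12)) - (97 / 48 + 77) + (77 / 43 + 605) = 564.93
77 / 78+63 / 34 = 2.84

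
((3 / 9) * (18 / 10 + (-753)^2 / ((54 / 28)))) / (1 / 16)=70561552 / 45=1568034.49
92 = 92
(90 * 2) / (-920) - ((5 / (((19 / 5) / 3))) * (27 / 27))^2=-261999 / 16606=-15.78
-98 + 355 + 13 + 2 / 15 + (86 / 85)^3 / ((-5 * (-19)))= 47282163668 / 175025625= 270.14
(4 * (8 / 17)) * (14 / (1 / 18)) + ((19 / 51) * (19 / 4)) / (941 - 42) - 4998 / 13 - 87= 2.89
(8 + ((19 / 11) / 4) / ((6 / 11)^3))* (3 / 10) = 9211 / 2880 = 3.20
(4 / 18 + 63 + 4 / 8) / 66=1147 / 1188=0.97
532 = 532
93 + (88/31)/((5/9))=15207/155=98.11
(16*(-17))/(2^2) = -68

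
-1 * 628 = -628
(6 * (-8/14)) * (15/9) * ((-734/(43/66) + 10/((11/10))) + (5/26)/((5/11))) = 274759620/43043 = 6383.38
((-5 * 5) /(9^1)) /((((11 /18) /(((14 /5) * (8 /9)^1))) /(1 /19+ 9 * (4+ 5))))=-156800 /171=-916.96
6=6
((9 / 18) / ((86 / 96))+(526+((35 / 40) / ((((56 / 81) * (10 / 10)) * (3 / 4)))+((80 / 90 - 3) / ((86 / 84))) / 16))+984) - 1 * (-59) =3242785 / 2064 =1571.12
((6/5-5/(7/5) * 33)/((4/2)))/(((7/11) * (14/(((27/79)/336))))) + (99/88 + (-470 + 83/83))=-28399144097/60697280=-467.88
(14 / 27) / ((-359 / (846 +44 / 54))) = -320096 / 261711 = -1.22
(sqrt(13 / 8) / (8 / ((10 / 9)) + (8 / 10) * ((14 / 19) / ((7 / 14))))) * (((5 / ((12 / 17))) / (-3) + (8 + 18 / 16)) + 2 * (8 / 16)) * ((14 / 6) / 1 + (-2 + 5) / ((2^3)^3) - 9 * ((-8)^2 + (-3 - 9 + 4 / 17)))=-648657979255 * sqrt(26) / 5986123776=-552.53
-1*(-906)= 906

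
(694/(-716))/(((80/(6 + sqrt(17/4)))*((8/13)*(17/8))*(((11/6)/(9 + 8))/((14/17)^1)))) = -284193/669460 - 94731*sqrt(17)/2677840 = -0.57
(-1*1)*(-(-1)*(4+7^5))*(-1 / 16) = 1050.69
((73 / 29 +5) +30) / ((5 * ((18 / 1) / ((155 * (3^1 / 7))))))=16864 / 609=27.69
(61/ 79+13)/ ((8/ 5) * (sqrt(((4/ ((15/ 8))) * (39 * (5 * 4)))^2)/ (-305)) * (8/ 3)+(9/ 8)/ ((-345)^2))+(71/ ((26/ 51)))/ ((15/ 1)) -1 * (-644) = 3021051708862137/ 4628595430030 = 652.69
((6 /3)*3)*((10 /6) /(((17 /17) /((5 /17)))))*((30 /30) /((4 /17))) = 25 /2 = 12.50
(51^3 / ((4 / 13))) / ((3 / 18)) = 5173389 / 2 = 2586694.50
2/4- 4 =-7/2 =-3.50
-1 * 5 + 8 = 3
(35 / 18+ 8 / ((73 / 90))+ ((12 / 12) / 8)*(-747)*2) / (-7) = 459749 / 18396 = 24.99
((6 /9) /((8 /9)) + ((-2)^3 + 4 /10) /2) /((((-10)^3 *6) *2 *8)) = 61 /1920000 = 0.00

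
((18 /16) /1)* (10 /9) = 5 /4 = 1.25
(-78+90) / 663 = 4 / 221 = 0.02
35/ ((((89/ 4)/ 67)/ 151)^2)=57318065840/ 7921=7236215.86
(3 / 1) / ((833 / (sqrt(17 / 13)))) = 3 * sqrt(221) / 10829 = 0.00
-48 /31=-1.55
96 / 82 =48 / 41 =1.17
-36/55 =-0.65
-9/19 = -0.47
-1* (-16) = 16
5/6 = 0.83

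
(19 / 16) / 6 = 19 / 96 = 0.20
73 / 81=0.90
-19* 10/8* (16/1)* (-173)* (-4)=-262960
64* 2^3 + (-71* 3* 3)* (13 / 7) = -4723 / 7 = -674.71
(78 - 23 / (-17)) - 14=1111 / 17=65.35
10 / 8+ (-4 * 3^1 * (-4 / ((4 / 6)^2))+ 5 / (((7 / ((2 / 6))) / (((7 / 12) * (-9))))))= 108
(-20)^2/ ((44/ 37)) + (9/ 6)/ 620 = 4588033/ 13640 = 336.37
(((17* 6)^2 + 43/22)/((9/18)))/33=228931/363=630.66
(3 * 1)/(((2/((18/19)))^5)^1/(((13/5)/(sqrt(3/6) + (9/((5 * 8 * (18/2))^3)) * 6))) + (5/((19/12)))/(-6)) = 10029025317530492658028800/824355951188777274561765839 + 153666728650976761958400000 * sqrt(2)/824355951188777274561765839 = 0.28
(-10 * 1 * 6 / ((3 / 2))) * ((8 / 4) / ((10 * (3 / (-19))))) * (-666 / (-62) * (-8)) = -134976 / 31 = -4354.06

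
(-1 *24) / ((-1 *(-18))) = -4 / 3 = -1.33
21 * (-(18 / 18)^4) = -21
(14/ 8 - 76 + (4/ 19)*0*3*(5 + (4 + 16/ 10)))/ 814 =-27/ 296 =-0.09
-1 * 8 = -8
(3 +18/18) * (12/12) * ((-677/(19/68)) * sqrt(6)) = -184144 * sqrt(6)/19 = -23739.94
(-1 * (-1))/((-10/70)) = -7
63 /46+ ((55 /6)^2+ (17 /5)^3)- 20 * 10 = -7793411 /103500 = -75.30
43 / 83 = 0.52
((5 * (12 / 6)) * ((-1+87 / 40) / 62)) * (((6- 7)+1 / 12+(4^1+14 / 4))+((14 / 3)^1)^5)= 101411665 / 241056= 420.70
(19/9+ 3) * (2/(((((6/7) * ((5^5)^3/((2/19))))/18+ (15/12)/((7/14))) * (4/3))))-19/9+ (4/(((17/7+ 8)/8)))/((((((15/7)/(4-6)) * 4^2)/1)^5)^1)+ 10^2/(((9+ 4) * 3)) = 1211418409277608122889/2674275513179587200000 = 0.45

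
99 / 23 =4.30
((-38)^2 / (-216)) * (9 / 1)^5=-789507 / 2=-394753.50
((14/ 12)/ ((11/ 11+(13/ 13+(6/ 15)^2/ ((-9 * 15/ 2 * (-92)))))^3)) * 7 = 7639759107421875/ 7484134890726016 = 1.02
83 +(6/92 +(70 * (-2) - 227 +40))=-243.93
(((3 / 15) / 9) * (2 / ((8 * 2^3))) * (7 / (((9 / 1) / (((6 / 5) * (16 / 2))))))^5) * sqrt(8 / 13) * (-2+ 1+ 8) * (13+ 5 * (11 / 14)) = 43507810304 * sqrt(26) / 148078125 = 1498.18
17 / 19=0.89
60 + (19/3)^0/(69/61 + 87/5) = 339425/5652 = 60.05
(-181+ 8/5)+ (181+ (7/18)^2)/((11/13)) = 618137/17820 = 34.69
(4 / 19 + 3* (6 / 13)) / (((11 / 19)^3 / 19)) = 2702446 / 17303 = 156.18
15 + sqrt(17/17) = 16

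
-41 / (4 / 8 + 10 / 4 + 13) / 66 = -41 / 1056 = -0.04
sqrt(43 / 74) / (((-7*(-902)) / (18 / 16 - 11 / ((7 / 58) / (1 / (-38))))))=0.00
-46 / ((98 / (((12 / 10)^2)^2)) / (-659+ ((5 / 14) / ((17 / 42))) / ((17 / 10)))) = 5672492208 / 8850625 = 640.91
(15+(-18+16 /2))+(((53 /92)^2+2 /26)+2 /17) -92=-161752587 /1870544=-86.47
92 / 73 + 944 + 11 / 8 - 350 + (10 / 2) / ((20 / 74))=359239 / 584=615.14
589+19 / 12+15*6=8167 / 12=680.58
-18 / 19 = -0.95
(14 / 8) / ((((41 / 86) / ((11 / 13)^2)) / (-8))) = -145684 / 6929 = -21.03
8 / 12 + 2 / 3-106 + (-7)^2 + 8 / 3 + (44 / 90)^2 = -52.76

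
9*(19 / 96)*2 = 57 / 16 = 3.56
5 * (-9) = -45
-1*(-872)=872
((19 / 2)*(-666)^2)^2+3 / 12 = 71023834974097 / 4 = 17755958743524.25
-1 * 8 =-8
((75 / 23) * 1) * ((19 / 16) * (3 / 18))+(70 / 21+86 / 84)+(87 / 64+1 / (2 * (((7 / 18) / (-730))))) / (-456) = 11054003 / 1566208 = 7.06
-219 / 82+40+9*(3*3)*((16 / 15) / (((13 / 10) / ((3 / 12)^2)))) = 44221 / 1066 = 41.48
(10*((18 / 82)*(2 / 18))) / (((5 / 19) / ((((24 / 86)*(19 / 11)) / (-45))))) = -2888 / 290895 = -0.01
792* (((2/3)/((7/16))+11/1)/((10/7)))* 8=277728/5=55545.60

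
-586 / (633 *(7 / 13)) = -7618 / 4431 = -1.72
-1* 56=-56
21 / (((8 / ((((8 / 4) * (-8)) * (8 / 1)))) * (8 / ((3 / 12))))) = -21 / 2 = -10.50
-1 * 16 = -16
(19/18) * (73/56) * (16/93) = 1387/5859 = 0.24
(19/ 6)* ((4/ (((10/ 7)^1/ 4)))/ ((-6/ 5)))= -266/ 9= -29.56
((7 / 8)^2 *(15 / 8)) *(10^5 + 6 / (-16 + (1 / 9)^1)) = 143554.15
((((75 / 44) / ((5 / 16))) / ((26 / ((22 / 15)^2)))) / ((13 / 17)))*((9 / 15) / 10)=748 / 21125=0.04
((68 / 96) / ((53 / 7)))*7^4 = 285719 / 1272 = 224.62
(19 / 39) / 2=19 / 78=0.24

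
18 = 18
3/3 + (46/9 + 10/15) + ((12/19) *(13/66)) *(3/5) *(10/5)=6.93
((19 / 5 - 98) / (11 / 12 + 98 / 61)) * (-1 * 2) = 689544 / 9235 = 74.67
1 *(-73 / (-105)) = 73 / 105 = 0.70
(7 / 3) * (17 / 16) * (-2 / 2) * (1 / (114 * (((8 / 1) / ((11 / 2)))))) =-1309 / 87552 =-0.01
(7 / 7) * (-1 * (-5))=5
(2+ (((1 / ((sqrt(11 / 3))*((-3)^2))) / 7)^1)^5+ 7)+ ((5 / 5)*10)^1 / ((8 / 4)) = sqrt(33) / 146770337637+ 14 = 14.00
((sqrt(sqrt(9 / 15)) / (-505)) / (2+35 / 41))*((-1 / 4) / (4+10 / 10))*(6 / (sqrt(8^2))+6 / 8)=0.00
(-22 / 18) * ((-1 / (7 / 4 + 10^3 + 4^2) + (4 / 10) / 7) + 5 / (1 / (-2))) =15585328 / 1282365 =12.15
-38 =-38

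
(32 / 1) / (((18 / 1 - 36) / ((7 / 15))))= -0.83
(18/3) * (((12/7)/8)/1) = 9/7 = 1.29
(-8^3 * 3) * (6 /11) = -9216 /11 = -837.82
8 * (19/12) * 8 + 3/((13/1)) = 3961/39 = 101.56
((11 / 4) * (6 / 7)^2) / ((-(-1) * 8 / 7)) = 99 / 56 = 1.77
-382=-382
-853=-853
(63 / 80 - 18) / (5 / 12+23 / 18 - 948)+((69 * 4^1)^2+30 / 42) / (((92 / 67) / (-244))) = -1484871254014187 / 109695740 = -13536270.91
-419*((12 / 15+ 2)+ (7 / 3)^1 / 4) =-85057 / 60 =-1417.62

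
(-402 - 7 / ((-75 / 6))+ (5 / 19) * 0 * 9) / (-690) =5018 / 8625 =0.58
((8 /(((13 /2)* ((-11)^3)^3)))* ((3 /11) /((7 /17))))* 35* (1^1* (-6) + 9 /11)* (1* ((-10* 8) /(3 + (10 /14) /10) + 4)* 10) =-0.00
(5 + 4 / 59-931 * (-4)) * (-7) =-1540105 / 59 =-26103.47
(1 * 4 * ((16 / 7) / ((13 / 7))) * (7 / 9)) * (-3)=-448 / 39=-11.49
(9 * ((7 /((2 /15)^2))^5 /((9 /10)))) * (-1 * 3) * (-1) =283938372516632.08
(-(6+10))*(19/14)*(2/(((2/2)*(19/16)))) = -256/7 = -36.57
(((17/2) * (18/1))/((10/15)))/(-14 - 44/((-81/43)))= 37179/1516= 24.52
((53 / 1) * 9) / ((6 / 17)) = 2703 / 2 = 1351.50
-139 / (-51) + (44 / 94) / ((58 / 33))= 207970 / 69513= 2.99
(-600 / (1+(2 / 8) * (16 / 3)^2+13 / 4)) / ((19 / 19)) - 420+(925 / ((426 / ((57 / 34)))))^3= -19542440318116385 / 46028316664768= -424.57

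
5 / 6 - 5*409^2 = -5018425 / 6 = -836404.17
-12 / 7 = -1.71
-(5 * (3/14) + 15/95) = -327/266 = -1.23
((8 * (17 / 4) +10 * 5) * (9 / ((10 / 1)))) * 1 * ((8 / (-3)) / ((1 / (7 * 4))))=-28224 / 5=-5644.80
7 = 7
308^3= 29218112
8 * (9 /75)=24 /25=0.96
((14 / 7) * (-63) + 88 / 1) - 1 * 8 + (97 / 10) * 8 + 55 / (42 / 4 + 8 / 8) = 4184 / 115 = 36.38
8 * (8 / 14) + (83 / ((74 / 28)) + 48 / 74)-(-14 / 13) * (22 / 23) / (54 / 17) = 77258540 / 2090907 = 36.95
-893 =-893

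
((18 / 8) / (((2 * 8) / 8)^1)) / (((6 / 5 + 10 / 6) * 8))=135 / 2752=0.05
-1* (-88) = 88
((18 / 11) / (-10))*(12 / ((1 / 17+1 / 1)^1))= -102 / 55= -1.85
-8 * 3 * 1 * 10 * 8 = -1920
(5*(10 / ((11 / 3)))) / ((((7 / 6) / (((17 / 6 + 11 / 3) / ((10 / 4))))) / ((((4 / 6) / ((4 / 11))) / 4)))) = 195 / 14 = 13.93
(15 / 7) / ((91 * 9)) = 5 / 1911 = 0.00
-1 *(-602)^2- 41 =-362445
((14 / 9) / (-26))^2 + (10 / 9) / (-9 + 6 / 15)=-73943 / 588627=-0.13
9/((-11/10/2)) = -180/11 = -16.36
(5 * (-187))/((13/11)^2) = -113135/169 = -669.44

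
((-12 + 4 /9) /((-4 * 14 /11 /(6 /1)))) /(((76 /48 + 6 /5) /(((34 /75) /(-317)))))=-38896 /5558595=-0.01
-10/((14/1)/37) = -185/7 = -26.43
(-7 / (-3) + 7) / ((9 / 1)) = 28 / 27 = 1.04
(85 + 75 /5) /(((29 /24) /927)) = 2224800 /29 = 76717.24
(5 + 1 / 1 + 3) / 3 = 3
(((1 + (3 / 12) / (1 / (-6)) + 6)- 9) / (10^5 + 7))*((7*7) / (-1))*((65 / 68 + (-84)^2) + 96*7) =180270167 / 13600952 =13.25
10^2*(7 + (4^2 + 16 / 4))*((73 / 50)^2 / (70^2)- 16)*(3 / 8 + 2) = -100545266223 / 980000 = -102597.21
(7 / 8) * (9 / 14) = 9 / 16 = 0.56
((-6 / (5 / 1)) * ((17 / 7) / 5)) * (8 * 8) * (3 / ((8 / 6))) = -14688 / 175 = -83.93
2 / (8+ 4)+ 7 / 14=2 / 3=0.67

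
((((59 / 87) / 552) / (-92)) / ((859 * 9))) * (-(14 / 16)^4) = 141659 / 139907752132608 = 0.00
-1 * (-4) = 4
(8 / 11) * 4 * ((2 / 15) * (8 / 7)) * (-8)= -4096 / 1155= -3.55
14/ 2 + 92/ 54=235/ 27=8.70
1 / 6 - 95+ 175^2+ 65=30595.17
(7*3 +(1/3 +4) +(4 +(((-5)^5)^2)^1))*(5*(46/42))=3369150745/63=53478583.25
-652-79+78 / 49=-35741 / 49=-729.41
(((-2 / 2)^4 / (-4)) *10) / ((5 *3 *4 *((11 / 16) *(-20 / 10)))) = 1 / 33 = 0.03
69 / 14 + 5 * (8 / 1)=629 / 14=44.93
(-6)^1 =-6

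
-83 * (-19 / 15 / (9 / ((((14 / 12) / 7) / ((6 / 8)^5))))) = 807424 / 98415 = 8.20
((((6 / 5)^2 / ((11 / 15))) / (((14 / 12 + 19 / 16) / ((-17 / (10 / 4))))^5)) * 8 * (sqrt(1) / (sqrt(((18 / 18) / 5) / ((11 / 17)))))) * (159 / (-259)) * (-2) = -187108153616857300992 * sqrt(935) / 820171535285265625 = -6975.80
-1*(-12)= 12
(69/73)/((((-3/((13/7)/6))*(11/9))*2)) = -897/22484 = -0.04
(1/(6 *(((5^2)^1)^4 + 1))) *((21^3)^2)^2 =2451942503795547/781252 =3138478370.35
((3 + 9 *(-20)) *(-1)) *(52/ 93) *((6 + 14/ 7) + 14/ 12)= 84370/ 93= 907.20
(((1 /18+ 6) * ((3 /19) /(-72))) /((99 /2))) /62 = -109 /25190352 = -0.00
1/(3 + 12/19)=19/69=0.28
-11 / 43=-0.26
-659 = -659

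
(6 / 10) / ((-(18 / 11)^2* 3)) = -121 / 1620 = -0.07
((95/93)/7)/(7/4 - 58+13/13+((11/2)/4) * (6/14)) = -760/284673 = -0.00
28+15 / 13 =379 / 13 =29.15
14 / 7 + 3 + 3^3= 32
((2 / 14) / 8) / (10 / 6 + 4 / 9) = 0.01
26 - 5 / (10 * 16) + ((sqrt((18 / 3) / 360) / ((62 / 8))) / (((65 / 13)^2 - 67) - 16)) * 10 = 831 / 32 - 2 * sqrt(15) / 2697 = 25.97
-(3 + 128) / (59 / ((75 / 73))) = -9825 / 4307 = -2.28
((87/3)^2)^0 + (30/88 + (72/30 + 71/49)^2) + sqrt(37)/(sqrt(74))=sqrt(2)/2 + 42668431/2641100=16.86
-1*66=-66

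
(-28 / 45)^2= 0.39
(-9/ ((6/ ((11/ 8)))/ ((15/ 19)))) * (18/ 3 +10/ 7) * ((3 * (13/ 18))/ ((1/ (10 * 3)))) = -418275/ 532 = -786.23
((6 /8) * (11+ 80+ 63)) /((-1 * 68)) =-231 /136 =-1.70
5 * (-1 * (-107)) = 535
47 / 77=0.61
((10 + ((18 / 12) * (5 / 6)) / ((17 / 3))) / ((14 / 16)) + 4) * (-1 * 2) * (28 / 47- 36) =6210048 / 5593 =1110.33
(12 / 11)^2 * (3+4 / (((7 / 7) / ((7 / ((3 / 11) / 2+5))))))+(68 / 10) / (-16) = 5268359 / 546920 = 9.63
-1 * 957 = -957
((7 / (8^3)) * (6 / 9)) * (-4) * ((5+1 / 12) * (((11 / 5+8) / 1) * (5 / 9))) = -7259 / 6912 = -1.05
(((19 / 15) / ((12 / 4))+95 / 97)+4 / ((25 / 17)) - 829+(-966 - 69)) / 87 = -40591846 / 1898775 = -21.38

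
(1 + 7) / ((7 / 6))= 48 / 7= 6.86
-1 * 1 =-1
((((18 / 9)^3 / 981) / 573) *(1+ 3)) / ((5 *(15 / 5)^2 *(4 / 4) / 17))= 544 / 25295085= 0.00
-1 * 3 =-3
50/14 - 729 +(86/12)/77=-725.34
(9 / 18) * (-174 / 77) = -87 / 77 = -1.13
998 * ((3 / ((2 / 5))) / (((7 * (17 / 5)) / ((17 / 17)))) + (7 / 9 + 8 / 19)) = 30745885 / 20349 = 1510.93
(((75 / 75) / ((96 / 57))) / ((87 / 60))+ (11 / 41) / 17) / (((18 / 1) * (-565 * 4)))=-68767 / 6578118720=-0.00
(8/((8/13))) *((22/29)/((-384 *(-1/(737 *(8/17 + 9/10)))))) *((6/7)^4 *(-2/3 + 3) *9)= 1989044343/6763960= 294.07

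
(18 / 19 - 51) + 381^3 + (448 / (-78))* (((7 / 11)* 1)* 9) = 150267103128 / 2717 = 55306258.05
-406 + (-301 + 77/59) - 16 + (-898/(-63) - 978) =-1685.44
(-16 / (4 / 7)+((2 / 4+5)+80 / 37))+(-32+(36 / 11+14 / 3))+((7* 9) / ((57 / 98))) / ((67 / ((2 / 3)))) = -134669509 / 3108666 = -43.32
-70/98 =-5/7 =-0.71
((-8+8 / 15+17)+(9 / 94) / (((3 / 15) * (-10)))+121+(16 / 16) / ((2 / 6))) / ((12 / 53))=19950737 / 33840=589.56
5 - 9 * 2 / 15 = 19 / 5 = 3.80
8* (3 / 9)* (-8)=-21.33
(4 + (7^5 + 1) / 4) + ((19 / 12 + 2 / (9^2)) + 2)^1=1363913 / 324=4209.61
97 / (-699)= -97 / 699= -0.14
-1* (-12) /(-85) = -12 /85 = -0.14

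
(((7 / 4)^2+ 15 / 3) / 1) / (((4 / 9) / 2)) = 1161 / 32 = 36.28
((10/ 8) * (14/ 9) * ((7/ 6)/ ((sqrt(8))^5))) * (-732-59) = -193795 * sqrt(2)/ 27648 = -9.91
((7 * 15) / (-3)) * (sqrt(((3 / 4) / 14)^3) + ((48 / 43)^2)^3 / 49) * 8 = -14.53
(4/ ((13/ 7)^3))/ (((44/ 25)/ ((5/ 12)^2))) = 214375/ 3480048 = 0.06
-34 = -34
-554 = -554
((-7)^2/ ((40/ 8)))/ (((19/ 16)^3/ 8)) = 1605632/ 34295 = 46.82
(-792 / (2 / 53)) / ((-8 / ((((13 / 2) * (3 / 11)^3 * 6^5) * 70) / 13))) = 1752574320 / 121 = 14484085.29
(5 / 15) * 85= 85 / 3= 28.33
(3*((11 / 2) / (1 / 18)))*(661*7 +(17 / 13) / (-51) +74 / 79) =1411600806 / 1027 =1374489.59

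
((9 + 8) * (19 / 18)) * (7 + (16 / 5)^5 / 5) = 374018173 / 281250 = 1329.84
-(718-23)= -695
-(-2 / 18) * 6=2 / 3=0.67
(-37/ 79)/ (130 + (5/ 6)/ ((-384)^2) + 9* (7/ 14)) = -32735232/ 9400762763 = -0.00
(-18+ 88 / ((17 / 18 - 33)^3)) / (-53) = 3458313810 / 10181301749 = 0.34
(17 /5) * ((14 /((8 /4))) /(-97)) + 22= 21.75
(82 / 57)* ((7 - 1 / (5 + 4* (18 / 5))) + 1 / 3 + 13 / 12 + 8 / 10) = 2186981 / 165870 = 13.18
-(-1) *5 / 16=5 / 16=0.31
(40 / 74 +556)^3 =8731635314688 / 50653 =172381405.14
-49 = -49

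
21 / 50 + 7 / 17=707 / 850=0.83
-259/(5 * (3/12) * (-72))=259/90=2.88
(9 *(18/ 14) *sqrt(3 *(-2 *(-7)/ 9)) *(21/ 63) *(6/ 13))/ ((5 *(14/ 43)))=1161 *sqrt(42)/ 3185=2.36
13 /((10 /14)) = 91 /5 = 18.20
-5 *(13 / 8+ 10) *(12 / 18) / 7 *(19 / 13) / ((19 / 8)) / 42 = -0.08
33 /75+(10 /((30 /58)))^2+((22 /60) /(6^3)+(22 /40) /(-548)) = 207635119 /554850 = 374.22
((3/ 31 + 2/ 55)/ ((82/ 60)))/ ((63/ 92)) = 41768/ 293601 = 0.14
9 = 9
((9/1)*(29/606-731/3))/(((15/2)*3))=-49211/505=-97.45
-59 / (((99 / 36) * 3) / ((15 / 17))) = -1180 / 187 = -6.31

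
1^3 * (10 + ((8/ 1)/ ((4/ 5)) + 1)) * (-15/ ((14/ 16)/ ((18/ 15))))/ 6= -72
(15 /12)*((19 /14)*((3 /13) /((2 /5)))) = 1425 /1456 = 0.98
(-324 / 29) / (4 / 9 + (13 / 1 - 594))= 2916 / 151525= 0.02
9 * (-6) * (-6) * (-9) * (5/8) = -3645/2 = -1822.50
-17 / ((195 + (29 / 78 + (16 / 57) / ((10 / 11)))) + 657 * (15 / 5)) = -41990 / 5351701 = -0.01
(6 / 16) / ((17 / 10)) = 15 / 68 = 0.22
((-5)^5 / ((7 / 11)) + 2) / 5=-34361 / 35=-981.74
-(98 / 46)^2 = -2401 / 529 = -4.54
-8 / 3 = -2.67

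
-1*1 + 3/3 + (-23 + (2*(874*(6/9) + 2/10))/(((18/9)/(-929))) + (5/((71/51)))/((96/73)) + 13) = -18453992909/34080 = -541490.40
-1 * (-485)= 485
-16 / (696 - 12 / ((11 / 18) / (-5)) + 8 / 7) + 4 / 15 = 5662 / 22965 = 0.25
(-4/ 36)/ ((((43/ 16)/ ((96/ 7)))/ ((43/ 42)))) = -256/ 441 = -0.58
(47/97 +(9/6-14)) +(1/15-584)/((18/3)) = -477259/4365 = -109.34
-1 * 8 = -8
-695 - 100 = -795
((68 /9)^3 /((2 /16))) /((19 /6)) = 5030912 /4617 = 1089.65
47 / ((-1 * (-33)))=47 / 33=1.42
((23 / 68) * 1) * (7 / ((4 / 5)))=805 / 272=2.96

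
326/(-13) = -326/13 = -25.08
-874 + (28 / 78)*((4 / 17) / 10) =-2897282 / 3315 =-873.99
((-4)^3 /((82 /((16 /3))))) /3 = -512 /369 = -1.39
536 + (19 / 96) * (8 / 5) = 32179 / 60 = 536.32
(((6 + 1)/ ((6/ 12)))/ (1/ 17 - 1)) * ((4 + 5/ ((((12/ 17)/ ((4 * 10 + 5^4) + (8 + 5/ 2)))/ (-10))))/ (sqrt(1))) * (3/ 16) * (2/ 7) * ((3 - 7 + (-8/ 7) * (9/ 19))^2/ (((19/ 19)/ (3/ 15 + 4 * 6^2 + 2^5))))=196058960501279/ 1415120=138545819.79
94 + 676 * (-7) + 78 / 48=-37091 / 8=-4636.38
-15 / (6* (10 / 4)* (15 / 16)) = -16 / 15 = -1.07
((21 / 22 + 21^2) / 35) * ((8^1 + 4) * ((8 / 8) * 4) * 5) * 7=233352 / 11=21213.82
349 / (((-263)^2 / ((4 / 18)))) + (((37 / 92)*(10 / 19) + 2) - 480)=-259956066775 / 544083354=-477.79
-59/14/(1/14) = -59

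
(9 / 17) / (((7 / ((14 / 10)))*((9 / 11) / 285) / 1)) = 627 / 17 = 36.88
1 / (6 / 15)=5 / 2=2.50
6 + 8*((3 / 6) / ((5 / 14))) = 86 / 5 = 17.20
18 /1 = 18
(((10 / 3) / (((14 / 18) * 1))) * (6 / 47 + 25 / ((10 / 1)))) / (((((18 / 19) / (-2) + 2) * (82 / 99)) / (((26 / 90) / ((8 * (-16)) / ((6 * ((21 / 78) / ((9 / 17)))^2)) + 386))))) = 4072899831 / 480372279788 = 0.01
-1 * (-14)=14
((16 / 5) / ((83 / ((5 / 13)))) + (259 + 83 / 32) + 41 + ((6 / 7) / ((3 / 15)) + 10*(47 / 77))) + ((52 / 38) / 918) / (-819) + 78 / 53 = 3477970354686749 / 11059788291552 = 314.47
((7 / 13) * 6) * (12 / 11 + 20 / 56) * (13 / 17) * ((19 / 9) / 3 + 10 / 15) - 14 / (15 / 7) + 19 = 146162 / 8415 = 17.37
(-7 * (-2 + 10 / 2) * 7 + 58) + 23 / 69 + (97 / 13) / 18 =-20651 / 234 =-88.25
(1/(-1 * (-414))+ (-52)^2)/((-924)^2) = 1119457/353463264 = 0.00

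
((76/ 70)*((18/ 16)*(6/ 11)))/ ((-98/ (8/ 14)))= -513/ 132055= -0.00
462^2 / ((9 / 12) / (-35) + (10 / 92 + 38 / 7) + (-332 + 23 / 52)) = -654.65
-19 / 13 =-1.46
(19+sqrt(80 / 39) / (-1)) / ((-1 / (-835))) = 15865 - 3340 * sqrt(195) / 39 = 14669.09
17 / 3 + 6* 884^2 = 14066225 / 3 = 4688741.67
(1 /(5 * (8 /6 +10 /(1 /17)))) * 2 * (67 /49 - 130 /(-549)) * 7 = 43153 /1646085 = 0.03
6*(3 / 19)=18 / 19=0.95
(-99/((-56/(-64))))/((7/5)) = -3960/49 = -80.82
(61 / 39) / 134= 61 / 5226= 0.01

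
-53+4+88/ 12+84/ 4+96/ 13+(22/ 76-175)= -278605/ 1482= -187.99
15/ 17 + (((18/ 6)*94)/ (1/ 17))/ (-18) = -13538/ 51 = -265.45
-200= -200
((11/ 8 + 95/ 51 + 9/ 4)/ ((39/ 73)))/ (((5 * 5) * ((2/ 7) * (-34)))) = -1144129/ 27050400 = -0.04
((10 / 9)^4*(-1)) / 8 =-1250 / 6561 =-0.19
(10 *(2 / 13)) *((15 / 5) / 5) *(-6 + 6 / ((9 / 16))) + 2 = 82 / 13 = 6.31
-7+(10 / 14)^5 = -114524 / 16807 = -6.81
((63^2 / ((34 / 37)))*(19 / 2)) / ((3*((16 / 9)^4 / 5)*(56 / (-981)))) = -4275886598235 / 35651584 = -119935.39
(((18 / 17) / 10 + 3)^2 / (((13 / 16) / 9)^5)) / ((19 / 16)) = 69046281871294464 / 50969246575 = 1354665.54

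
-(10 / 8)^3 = -125 / 64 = -1.95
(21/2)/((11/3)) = 2.86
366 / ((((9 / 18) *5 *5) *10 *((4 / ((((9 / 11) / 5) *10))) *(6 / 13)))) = 7137 / 2750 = 2.60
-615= -615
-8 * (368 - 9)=-2872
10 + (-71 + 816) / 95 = 339 / 19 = 17.84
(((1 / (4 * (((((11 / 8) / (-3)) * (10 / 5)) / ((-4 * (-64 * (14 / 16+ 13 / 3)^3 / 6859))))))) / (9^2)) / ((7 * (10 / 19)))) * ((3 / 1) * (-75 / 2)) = 9765625 / 18012456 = 0.54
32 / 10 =3.20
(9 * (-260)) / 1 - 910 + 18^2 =-2926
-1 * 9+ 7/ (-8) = -79/ 8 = -9.88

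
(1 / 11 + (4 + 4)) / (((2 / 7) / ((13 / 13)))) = 623 / 22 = 28.32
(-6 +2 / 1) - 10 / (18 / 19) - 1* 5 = -176 / 9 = -19.56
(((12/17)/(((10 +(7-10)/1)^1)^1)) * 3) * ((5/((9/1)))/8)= 5/238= 0.02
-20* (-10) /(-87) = -200 /87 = -2.30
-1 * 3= -3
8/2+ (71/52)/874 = 181863/45448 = 4.00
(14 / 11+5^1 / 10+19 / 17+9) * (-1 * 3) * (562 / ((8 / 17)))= -3748821 / 88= -42600.24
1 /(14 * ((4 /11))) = 11 /56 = 0.20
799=799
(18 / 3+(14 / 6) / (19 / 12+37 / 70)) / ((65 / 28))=176456 / 57655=3.06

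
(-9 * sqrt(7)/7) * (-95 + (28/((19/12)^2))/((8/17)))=231543 * sqrt(7)/2527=242.42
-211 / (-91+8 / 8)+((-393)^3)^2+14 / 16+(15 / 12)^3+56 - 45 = 10610791724680891697 / 2880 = 3684302682180865.17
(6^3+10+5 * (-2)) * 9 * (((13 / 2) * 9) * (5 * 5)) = 2843100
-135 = -135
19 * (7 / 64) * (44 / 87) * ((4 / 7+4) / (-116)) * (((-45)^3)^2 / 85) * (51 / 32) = -347097403125 / 53824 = -6448747.83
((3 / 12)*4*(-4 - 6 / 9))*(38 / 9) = -532 / 27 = -19.70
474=474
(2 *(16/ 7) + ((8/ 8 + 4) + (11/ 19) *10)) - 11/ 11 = 1910/ 133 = 14.36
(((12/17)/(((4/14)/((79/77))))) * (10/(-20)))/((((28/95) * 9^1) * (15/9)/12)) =-4503/1309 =-3.44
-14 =-14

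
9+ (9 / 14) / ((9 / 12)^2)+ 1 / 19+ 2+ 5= 2287 / 133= 17.20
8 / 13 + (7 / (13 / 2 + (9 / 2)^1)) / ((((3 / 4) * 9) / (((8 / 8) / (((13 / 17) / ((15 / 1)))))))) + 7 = 937 / 99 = 9.46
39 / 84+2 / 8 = 0.71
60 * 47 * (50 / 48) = 5875 / 2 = 2937.50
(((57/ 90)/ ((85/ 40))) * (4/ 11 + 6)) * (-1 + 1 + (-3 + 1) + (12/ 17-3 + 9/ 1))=85120/ 9537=8.93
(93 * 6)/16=279/8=34.88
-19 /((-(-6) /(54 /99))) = -19 /11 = -1.73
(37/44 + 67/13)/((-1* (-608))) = 3429/347776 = 0.01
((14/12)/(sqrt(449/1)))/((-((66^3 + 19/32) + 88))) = -112 *sqrt(449)/12396046329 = -0.00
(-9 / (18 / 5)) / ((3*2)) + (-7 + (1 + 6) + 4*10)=475 / 12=39.58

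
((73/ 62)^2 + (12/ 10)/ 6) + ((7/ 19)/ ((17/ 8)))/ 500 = 246252491/ 155201500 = 1.59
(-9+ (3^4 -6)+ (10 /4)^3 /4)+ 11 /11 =2269 /32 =70.91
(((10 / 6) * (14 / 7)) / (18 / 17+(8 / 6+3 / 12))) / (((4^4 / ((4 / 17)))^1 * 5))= 1 / 4312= 0.00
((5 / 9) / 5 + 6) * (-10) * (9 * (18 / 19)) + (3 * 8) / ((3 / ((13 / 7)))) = -67324 / 133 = -506.20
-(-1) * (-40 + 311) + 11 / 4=1095 / 4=273.75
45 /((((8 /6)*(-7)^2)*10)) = 27 /392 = 0.07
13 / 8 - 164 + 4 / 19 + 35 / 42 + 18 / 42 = -160.90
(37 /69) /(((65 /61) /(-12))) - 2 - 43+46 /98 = -3704462 /73255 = -50.57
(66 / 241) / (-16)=-33 / 1928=-0.02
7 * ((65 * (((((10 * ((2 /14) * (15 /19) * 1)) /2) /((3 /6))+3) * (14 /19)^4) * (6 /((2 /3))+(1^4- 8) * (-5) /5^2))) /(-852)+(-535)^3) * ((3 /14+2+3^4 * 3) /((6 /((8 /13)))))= -184838102440263901366 /6856318131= -26958799009.71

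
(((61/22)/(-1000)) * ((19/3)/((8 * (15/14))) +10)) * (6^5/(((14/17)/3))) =-162366201/192500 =-843.46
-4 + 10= 6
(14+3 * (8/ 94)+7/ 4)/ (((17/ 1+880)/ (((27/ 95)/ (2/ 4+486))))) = 27081/ 2597978110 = 0.00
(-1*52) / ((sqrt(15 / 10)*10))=-26*sqrt(6) / 15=-4.25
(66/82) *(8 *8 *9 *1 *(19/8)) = 45144/41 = 1101.07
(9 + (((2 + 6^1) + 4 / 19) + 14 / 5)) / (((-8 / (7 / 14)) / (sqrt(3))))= -1901 * sqrt(3) / 1520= -2.17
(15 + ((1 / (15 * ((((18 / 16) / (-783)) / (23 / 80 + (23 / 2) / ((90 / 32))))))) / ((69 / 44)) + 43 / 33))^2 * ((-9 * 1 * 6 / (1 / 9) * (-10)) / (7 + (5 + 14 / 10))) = 2825196212224 / 608025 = 4646513.24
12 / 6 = 2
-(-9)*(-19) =-171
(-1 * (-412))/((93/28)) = 11536/93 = 124.04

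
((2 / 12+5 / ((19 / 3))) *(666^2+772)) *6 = 48431752 / 19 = 2549039.58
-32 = -32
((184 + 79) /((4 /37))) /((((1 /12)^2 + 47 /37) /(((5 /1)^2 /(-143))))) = -64808460 /194623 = -332.99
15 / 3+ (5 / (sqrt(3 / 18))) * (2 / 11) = 10 * sqrt(6) / 11+ 5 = 7.23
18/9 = 2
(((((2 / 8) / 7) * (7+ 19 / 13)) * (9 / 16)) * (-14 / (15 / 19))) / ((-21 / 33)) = 6897 / 1456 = 4.74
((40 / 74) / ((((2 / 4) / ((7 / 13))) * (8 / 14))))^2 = 240100 / 231361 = 1.04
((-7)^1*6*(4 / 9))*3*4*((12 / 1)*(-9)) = 24192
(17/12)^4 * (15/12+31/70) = 6598159/967680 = 6.82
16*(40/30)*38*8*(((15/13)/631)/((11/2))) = 194560/90233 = 2.16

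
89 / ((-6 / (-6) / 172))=15308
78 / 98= 39 / 49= 0.80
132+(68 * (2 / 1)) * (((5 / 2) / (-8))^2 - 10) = -38871 / 32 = -1214.72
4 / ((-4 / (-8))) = 8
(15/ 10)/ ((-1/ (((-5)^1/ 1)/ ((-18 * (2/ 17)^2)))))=-1445/ 48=-30.10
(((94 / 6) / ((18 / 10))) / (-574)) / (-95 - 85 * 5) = 47 / 1611792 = 0.00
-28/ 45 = -0.62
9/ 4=2.25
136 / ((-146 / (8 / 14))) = -272 / 511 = -0.53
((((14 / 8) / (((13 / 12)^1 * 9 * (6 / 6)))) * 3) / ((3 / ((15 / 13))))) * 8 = 280 / 169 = 1.66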